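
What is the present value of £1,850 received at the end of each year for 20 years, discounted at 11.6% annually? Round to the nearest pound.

£14,172

PV = 1850 × [1 − (1+0.116)^(−20)] / 0.116 = 1850 × 7.660719 = 14,172.3295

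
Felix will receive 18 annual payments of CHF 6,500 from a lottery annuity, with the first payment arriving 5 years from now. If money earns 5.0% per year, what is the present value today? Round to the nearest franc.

CHF 62,511

Value one period before first payment (t=4): 6500 × [1 − (1+0.05)^(−18)] / 0.05 = 6500 × 11.689587 = 75,982.3149
PV₀ = 75,982.3149 / (1+0.05)^4 = 75,982.3149 / 1.215506 = 62,510.8385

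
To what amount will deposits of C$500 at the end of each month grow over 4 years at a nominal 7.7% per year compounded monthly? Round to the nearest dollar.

C$28,002

i = 0.077/12 = 0.00641667 per month; n = 4·12 = 48.
Accumulation factor s(48|0.00641667) = 56.004588; FV = 500 × 56.004588 = 28,002.2940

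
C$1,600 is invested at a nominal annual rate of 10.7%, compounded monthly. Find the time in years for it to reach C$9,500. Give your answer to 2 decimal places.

16.72 years

Periodic rate i = 0.107/12 = 0.00891667.
n = ln(9500/1600) / ln(1+0.00891667) = ln(5.93750) / 0.008877 = 200.6600 months
= 200.6600/12 years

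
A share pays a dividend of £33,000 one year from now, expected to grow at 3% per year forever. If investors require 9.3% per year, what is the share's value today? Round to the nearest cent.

£523,809.52

PV = D₁/(r − g) = 33000/(0.093 − 0.03) = 523,809.5238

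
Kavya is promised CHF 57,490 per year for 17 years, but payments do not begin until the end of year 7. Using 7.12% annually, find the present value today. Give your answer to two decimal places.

PV at t=6 (ordinary 17-year annuity): 57490 × a(17|0.0712) = 57490 × 9.682595 = 556,652.3699
Discount back 6 years: 556,652.3699 × (1+0.0712)^(−6) = 556,652.3699 × 0.661876 = 368,434.8290

CHF 368,434.83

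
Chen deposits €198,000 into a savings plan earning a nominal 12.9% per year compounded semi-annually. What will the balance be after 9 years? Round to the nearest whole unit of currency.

€609,940

i = 0.129/2 = 0.0645 per half-year; n = 9·2 = 18.
198,000 × (1+0.0645)^18 = 198,000 × 3.080505 = 609,940.0826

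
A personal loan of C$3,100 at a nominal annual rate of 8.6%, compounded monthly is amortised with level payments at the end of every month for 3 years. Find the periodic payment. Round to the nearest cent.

C$98.00

Periodic rate i = 0.086/12 = 0.00716667; n = 3 × 12 = 36 periods.
Annuity-PV factor = 31.631661; PMT = 3100 / 31.631661 = 98.0031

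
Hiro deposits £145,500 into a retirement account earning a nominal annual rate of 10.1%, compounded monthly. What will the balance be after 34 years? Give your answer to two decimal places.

Periodic rate i = 0.101/12 = 0.00841667; n = 34 × 12 = 408 periods.
145,500 × (1+0.00841667)^408 = 145,500 × 30.558081 = 4,446,200.7658

£4,446,200.77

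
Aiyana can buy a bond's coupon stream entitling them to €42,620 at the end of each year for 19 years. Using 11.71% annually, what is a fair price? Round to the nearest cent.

Annuity factor a(19|0.1171) = 7.498126; PV = 42620 × 7.498126 = 319,570.1335

€319,570.13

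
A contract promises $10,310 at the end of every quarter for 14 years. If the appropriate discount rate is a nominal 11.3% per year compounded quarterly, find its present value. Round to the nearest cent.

i = 0.113/4 = 0.02825 per quarter; n = 14·4 = 56.
PV = PMT · [1 − (1+i)^(−n)] / i = 10310 · 27.960279 = 288,270.4744

$288,270.47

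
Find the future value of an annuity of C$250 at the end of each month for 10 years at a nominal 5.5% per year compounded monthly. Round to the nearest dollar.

C$39,877

Periodic rate i = 0.055/12 = 0.00458333; n = 10 × 12 = 120 periods.
FV = 250 × [(1+0.00458333)^120 − 1] / 0.00458333 = 250 × 159.507582 = 39,876.8955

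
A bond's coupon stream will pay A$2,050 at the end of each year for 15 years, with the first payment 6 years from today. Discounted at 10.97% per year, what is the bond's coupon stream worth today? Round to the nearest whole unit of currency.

PV at t=5 (ordinary 15-year annuity): 2050 × a(15|0.1097) = 2050 × 7.202794 = 14,765.7277
PV₀ = 14,765.7277 / (1+0.1097)^5 = 14,765.7277 / 1.682782 = 8,774.5919

A$8,775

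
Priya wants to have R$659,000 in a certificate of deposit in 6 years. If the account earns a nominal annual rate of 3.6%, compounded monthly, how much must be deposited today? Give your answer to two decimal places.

R$531,151.29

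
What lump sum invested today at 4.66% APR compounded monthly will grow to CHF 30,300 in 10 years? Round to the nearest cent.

i = 0.0466/12 = 0.00388333 per month; n = 10·12 = 120.
Discount factor = (1+0.00388333)^(−120) = 0.628074; PV = 30,300 × 0.628074 = 19,030.6377

CHF 19,030.64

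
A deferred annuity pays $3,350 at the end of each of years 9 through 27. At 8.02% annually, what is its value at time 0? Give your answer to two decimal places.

$17,330.89

Value one period before first payment (t=8): 3350 × [1 − (1+0.0802)^(−19)] / 0.0802 = 3350 × 9.589797 = 32,125.8196
Discount back 8 years: 32,125.8196 × (1+0.0802)^(−8) = 32,125.8196 × 0.539469 = 17,330.8887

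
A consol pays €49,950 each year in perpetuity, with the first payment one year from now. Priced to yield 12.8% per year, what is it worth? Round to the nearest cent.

€390,234.38

PV = C/r = 49950/0.128 = 390,234.3750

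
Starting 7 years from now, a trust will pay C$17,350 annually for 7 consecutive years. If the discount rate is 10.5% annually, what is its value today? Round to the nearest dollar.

Value one period before first payment (t=6): 17350 × [1 − (1+0.105)^(−7)] / 0.105 = 17350 × 4.789303 = 83,094.4003
Discount back 6 years: 83,094.4003 × (1+0.105)^(−6) = 83,094.4003 × 0.549321 = 45,645.5127

C$45,646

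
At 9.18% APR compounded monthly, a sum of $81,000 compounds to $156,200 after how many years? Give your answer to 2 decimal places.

Periodic rate i = 0.0918/12 = 0.00765.
n = ln(156200/81000) / ln(1+0.00765) = ln(1.92840) / 0.007621 = 86.1695 months
= 86.1695/12 years

7.18 years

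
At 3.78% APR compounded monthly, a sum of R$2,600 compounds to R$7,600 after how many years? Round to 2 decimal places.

28.42 years

Periodic rate i = 0.0378/12 = 0.00315.
n = ln(7600/2600) / ln(1+0.00315) = ln(2.92308) / 0.003145 = 341.0557 months
= 341.0557/12 years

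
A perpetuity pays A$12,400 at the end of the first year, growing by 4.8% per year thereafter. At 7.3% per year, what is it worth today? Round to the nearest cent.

PV = PMT / (i − g) = 12400 / (0.073 − 0.048) = 12400 / 0.025000 = 496,000.0000

A$496,000.00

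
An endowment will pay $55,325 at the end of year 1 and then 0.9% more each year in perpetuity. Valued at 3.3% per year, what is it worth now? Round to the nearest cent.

PV = PMT / (i − g) = 55325 / (0.033 − 0.009) = 55325 / 0.024000 = 2,305,208.3333

$2,305,208.33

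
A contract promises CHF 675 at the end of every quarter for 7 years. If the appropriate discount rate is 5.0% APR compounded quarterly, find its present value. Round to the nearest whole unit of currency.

CHF 15,864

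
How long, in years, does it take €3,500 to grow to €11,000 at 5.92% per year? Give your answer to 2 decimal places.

n = ln(11000/3500) / ln(1+0.0592) = ln(3.14286) / 0.057514 = 19.9105 years

19.91 years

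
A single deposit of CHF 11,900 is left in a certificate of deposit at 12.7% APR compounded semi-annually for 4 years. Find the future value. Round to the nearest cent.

i = 0.127/2 = 0.0635 per half-year; n = 4·2 = 8.
FV = 11,900 × (1 + 0.0635)^8 = 19,473.6301

CHF 19,473.63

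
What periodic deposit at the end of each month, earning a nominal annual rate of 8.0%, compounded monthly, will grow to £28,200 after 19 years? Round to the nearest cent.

i = 0.08/12 = 0.00666667 per month; n = 19·12 = 228.
FV-annuity factor = 532.382966; PMT = 28200 / 532.382966 = 52.9694

£52.97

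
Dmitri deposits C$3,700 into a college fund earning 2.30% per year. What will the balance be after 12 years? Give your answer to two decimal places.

FV = 3,700 × (1 + 0.023)^12 = 4,860.8176

C$4,860.82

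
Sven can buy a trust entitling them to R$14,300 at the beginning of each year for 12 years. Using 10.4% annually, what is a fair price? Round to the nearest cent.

R$105,493.40

PV = PMT · [1 − (1+i)^(−n)] / i × (1+i) = 14300 · 7.377161 = 105,493.4004
(annuity-due: payments at period start, so ×(1+i).)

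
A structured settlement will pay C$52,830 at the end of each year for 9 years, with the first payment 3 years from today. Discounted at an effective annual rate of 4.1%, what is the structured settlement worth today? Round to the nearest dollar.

C$360,830

Value one period before first payment (t=2): 52830 × [1 − (1+0.041)^(−9)] / 0.041 = 52830 × 7.401566 = 391,024.7415
PV₀ = 391,024.7415 / (1+0.041)^2 = 391,024.7415 / 1.083681 = 360,830.1165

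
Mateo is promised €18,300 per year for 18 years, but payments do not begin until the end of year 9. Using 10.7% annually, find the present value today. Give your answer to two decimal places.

€63,669.63

PV at t=8 (ordinary 18-year annuity): 18300 × a(18|0.107) = 18300 × 7.846251 = 143,586.3927
Discount back 8 years: 143,586.3927 × (1+0.107)^(−8) = 143,586.3927 × 0.443424 = 63,669.6288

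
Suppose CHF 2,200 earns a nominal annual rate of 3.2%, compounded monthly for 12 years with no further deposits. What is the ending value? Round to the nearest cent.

Periodic rate i = 0.032/12 = 0.00266667; n = 12 × 12 = 144 periods.
FV = 2,200 × (1 + 0.00266667)^144 = 3,228.2696

CHF 3,228.27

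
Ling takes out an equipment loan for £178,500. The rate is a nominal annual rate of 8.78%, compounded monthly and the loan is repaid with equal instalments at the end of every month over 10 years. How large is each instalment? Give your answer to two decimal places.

Periodic rate i = 0.0878/12 = 0.00731667; n = 10 × 12 = 120 periods.
PMT = 178500 / ( [1 − (1+0.00731667)^(−120)] / 0.00731667 ) = 178500 / 79.688759 = 2,239.9646

£2,239.96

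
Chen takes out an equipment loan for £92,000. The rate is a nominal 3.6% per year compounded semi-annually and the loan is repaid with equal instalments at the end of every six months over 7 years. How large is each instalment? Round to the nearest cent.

i = 0.036/2 = 0.018 per half-year; n = 7·2 = 14.
PMT = 92000 / ( [1 − (1+0.018)^(−14)] / 0.018 ) = 92000 / 12.278411 = 7,492.8265

£7,492.83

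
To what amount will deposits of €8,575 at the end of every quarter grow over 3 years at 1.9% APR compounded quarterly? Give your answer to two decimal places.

€105,631.29

i = 0.019/4 = 0.00475 per quarter; n = 3·4 = 12.
Accumulation factor s(12|0.00475) = 12.318517; FV = 8575 × 12.318517 = 105,631.2850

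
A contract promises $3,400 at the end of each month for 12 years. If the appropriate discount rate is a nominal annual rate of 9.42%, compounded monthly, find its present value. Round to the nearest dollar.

$292,646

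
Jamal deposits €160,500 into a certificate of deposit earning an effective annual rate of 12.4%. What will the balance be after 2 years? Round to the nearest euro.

€202,772

FV = PV·(1+i)^n = 160,500 × 1.263376 = 202,771.8480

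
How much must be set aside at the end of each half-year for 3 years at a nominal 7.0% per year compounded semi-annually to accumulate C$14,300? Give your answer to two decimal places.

C$2,183.16

With 2 periods per year: i = 0.035, n = 6.
FV-annuity factor = 6.550152; PMT = 14300 / 6.550152 = 2,183.1554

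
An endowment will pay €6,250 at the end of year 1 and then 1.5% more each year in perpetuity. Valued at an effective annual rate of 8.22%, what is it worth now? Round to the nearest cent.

€93,005.95

PV = PMT / (i − g) = 6250 / (0.0822 − 0.015) = 6250 / 0.067200 = 93,005.9524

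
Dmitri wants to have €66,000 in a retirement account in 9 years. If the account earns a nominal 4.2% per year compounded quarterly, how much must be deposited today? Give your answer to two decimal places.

i = 0.042/4 = 0.0105 per quarter; n = 9·4 = 36.
PV = FV·(1+i)^(−n) = 66,000 × 0.686582 = 45,314.4270

€45,314.43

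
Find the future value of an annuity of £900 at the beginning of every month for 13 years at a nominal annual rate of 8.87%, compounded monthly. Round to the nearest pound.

i = 0.0887/12 = 0.00739167 per month; n = 13·12 = 156.
Accumulation factor s(156|0.00739167) × (1+i) = 293.643948; FV = 900 × 293.643948 = 264,279.5536
Payments are at the start of each period, so multiply by (1+i).

£264,280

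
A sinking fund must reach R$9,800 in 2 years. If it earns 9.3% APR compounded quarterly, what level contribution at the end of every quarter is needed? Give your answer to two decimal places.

R$1,128.75

i = 0.093/4 = 0.02325 per quarter; n = 2·4 = 8.
FV-annuity factor = 8.682168; PMT = 9800 / 8.682168 = 1,128.7504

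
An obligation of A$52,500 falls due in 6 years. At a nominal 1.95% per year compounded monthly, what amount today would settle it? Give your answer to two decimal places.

With 12 periods per year: i = 0.001625, n = 72.
PV = FV·(1+i)^(−n) = 52,500 × 0.889670 = 46,707.6578

A$46,707.66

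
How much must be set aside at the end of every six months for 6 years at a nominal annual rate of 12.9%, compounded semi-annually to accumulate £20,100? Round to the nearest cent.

£1,160.52

Periodic rate i = 0.129/2 = 0.0645; n = 6 × 2 = 12 periods.
PMT = 20100 / ( [(1+0.0645)^12 − 1] / 0.0645 ) = 20100 / 17.319880 = 1,160.5161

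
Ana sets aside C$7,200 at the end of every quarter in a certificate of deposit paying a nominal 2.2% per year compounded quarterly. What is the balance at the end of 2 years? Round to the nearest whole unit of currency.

C$58,721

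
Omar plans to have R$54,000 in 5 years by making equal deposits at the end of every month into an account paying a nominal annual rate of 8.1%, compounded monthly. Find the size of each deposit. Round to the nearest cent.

Periodic rate i = 0.081/12 = 0.00675; n = 5 × 12 = 60 periods.
PMT = 54000 / ( [(1+0.00675)^60 − 1] / 0.00675 ) = 54000 / 73.668697 = 733.0115

R$733.01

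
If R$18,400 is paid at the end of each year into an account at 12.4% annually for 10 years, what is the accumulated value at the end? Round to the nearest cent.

R$329,207.33

FV = PMT · [(1+i)^n − 1] / i = 18400 · 17.891703 = 329,207.3300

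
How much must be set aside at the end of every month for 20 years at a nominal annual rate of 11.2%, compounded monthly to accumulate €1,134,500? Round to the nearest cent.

i = 0.112/12 = 0.00933333 per month; n = 20·12 = 240.
FV-annuity factor = 888.884093; PMT = 1.1345e+06 / 888.884093 = 1,276.3194

€1,276.32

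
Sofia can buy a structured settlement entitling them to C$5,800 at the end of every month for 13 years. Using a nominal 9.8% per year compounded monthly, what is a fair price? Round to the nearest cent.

C$510,522.03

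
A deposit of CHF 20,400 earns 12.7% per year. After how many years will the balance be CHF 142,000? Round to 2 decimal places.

16.23 years

n = ln(142000/20400) / ln(1+0.127) = ln(6.96078) / 0.119559 = 16.2287 years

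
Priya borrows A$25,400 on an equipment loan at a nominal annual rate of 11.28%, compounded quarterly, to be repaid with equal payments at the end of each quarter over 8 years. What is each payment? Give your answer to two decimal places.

A$1,215.46

Periodic rate i = 0.1128/4 = 0.0282; n = 8 × 4 = 32 periods.
Annuity-PV factor = 20.897428; PMT = 25400 / 20.897428 = 1,215.4606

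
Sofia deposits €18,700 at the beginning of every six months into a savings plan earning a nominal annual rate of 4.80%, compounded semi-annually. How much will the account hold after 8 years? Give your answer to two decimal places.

i = 0.048/2 = 0.024 per half-year; n = 8·2 = 16.
Accumulation factor s(16|0.024) × (1+i) = 19.690737; FV = 18700 × 19.690737 = 368,216.7730
(Beginning-of-period payments → annuity-due factor ×(1+i).)

€368,216.77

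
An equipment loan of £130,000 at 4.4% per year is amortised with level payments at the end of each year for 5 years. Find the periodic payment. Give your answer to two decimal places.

£29,530.44

Annuity-PV factor = 4.402237; PMT = 130000 / 4.402237 = 29,530.4410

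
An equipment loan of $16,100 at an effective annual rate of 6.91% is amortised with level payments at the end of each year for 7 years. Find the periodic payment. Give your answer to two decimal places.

PMT = 16100 / ( [1 − (1+0.0691)^(−7)] / 0.0691 ) = 16100 / 5.406241 = 2,978.0398

$2,978.04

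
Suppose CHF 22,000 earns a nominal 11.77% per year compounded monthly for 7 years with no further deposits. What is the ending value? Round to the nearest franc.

CHF 49,945

Periodic rate i = 0.1177/12 = 0.00980833; n = 7 × 12 = 84 periods.
FV = PV·(1+i)^n = 22,000 × 2.270240 = 49,945.2866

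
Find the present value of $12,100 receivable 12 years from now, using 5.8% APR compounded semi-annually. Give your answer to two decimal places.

$6,092.79

Periodic rate i = 0.058/2 = 0.029; n = 12 × 2 = 24 periods.
Discount factor = (1+0.029)^(−24) = 0.503537; PV = 12,100 × 0.503537 = 6,092.7923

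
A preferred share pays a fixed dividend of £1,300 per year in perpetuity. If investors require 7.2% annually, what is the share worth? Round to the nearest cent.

PV = C/r = 1300/0.072 = 18,055.5556

£18,055.56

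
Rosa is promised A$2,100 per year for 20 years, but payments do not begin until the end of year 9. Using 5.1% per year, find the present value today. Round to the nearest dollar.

A$17,431

PV at t=8 (ordinary 20-year annuity): 2100 × a(20|0.051) = 2100 × 12.357217 = 25,950.1560
Discount back 8 years: 25,950.1560 × (1+0.051)^(−8) = 25,950.1560 × 0.671705 = 17,430.8371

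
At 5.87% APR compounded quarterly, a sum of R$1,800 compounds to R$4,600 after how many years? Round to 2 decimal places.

Periodic rate i = 0.0587/4 = 0.014675.
n = ln(4600/1800) / ln(1+0.014675) = ln(2.55556) / 0.014568 = 64.4046 quarters
= 64.4046/4 years

16.10 years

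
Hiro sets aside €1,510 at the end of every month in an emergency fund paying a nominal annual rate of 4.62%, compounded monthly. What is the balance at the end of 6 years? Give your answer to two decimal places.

€125,007.67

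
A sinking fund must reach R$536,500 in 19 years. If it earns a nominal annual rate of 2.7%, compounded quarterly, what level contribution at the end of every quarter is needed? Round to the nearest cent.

i = 0.027/4 = 0.00675 per quarter; n = 19·4 = 76.
FV-annuity factor = 98.876754; PMT = 536500 / 98.876754 = 5,425.9467

R$5,425.95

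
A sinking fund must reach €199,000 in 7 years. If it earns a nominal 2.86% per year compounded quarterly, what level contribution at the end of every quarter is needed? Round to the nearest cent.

With 4 periods per year: i = 0.00715, n = 28.
PMT = 199000 / ( [(1+0.00715)^28 − 1] / 0.00715 ) = 199000 / 30.877926 = 6,444.7335

€6,444.73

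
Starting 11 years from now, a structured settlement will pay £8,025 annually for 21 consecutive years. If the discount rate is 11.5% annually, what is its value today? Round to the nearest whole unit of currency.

£21,107

PV at t=10 (ordinary 21-year annuity): 8025 × a(21|0.115) = 8025 × 7.811494 = 62,687.2397
PV₀ = 62,687.2397 / (1+0.115)^10 = 62,687.2397 / 2.969947 = 21,107.1926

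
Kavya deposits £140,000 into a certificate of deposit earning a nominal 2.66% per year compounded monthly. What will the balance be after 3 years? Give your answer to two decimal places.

£151,616.47

i = 0.0266/12 = 0.00221667 per month; n = 3·12 = 36.
FV = PV·(1+i)^n = 140,000 × 1.082975 = 151,616.4699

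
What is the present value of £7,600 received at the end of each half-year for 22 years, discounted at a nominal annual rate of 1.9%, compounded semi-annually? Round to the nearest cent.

£272,270.03

With 2 periods per year: i = 0.0095, n = 44.
PV = 7600 × [1 − (1+0.0095)^(−44)] / 0.0095 = 7600 × 35.825003 = 272,270.0251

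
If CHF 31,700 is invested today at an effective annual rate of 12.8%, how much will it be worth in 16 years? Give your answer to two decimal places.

FV = 31,700 × (1 + 0.128)^16 = 217,773.4125

CHF 217,773.41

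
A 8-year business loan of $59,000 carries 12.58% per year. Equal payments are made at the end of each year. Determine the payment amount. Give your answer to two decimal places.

PMT = 59000 / ( [1 − (1+0.1258)^(−8)] / 0.1258 ) = 59000 / 4.868567 = 12,118.5544

$12,118.55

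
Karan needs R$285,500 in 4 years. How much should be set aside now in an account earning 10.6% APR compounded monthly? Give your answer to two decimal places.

i = 0.106/12 = 0.00883333 per month; n = 4·12 = 48.
PV = 285,500 / (1 + 0.00883333)^48 = 285,500 / 1.525219 = 187,186.1807

R$187,186.18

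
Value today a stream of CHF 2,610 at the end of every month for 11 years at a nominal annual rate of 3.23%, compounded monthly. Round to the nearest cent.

CHF 289,639.42

With 12 periods per year: i = 0.00269167, n = 132.
PV = 2610 × [1 − (1+0.00269167)^(−132)] / 0.00269167 = 2610 × 110.972959 = 289,639.4233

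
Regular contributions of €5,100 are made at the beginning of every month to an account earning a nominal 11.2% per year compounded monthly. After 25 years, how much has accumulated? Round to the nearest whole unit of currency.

Periodic rate i = 0.112/12 = 0.00933333; n = 25 × 12 = 300 periods.
Accumulation factor s(300|0.00933333) × (1+i) = 1647.283731; FV = 5100 × 1647.283731 = 8,401,147.0279
(annuity-due: payments at period start, so ×(1+i).)

€8,401,147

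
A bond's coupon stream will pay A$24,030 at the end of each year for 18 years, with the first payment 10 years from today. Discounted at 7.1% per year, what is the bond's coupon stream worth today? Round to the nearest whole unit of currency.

A$129,443

PV at t=9 (ordinary 18-year annuity): 24030 × a(18|0.071) = 24030 × 9.986892 = 239,985.0100
PV₀ = 239,985.0100 / (1+0.071)^9 = 239,985.0100 / 1.853981 = 129,443.0919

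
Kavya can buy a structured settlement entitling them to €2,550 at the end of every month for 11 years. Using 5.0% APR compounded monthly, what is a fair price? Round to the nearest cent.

Periodic rate i = 0.05/12 = 0.00416667; n = 11 × 12 = 132 periods.
Annuity factor a(132|0.00416667) = 101.373733; PV = 2550 × 101.373733 = 258,503.0197

€258,503.02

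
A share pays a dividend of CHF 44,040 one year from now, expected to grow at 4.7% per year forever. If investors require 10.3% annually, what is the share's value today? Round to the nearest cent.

CHF 786,428.57

PV = PMT / (i − g) = 44040 / (0.103 − 0.047) = 44040 / 0.056000 = 786,428.5714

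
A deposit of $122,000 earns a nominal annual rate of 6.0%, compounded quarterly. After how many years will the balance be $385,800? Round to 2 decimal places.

Periodic rate i = 0.06/4 = 0.015.
n = ln(385800/122000) / ln(1+0.015) = ln(3.16230) / 0.014889 = 77.3274 quarters
= 77.3274/4 years

19.33 years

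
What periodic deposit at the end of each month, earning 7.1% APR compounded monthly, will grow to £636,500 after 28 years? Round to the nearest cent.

£601.76

Periodic rate i = 0.071/12 = 0.00591667; n = 28 × 12 = 336 periods.
FV-annuity factor = 1057.736290; PMT = 636500 / 1057.736290 = 601.7568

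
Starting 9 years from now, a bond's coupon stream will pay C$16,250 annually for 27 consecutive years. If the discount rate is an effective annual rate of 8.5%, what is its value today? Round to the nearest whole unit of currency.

C$88,540

PV at t=8 (ordinary 27-year annuity): 16250 × a(27|0.085) = 16250 × 10.464602 = 170,049.7782
Discount back 8 years: 170,049.7782 × (1+0.085)^(−8) = 170,049.7782 × 0.520669 = 88,539.7241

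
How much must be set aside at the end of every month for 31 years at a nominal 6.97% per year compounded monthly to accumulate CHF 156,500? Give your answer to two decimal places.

CHF 119.24

i = 0.0697/12 = 0.00580833 per month; n = 31·12 = 372.
FV-annuity factor = 1312.448591; PMT = 156500 / 1312.448591 = 119.2428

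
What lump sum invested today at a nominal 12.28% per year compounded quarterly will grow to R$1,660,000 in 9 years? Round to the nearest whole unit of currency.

R$558,915

i = 0.1228/4 = 0.0307 per quarter; n = 9·4 = 36.
PV = 1,660,000 / (1 + 0.0307)^36 = 1,660,000 / 2.970038 = 558,915.4957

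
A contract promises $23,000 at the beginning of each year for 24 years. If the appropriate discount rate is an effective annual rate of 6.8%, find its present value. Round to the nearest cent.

$286,748.36

PV = 23000 × [1 − (1+0.068)^(−24)] / 0.068 × (1+i) = 23000 × 12.467320 = 286,748.3579
(Beginning-of-period payments → annuity-due factor ×(1+i).)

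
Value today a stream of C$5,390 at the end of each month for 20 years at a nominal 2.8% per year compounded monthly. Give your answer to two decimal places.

With 12 periods per year: i = 0.00233333, n = 240.
PV = PMT · [1 − (1+i)^(−n)] / i = 5390 · 183.607802 = 989,646.0516

C$989,646.05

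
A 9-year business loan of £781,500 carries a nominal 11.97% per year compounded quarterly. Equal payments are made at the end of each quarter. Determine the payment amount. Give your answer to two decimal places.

£35,755.62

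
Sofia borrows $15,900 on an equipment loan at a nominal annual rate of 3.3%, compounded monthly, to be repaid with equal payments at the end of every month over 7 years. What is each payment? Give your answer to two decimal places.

$212.25

With 12 periods per year: i = 0.00275, n = 84.
Annuity-PV factor = 74.912307; PMT = 15900 / 74.912307 = 212.2482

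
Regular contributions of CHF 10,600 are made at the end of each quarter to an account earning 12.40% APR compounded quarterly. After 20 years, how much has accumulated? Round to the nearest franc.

CHF 3,590,281

With 4 periods per year: i = 0.031, n = 80.
FV = 10600 × [(1+0.031)^80 − 1] / 0.031 = 10600 × 338.705733 = 3,590,280.7708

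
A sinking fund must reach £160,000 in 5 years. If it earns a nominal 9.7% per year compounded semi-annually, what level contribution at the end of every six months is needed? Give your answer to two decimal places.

Periodic rate i = 0.097/2 = 0.0485; n = 5 × 2 = 10 periods.
FV-annuity factor = 12.490180; PMT = 160000 / 12.490180 = 12,810.0636

£12,810.06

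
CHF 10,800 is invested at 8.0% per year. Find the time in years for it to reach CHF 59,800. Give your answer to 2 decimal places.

n = ln(59800/10800) / ln(1+0.08) = ln(5.53704) / 0.076961 = 22.2380 years

22.24 years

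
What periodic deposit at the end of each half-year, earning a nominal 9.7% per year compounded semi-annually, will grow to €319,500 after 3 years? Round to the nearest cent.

With 2 periods per year: i = 0.0485, n = 6.
PMT = 319500 / ( [(1+0.0485)^6 − 1] / 0.0485 ) = 319500 / 6.776290 = 47,149.6959

€47,149.70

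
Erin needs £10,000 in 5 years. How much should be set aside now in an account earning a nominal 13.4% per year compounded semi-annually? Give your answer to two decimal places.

With 2 periods per year: i = 0.067, n = 10.
Discount factor = (1+0.067)^(−10) = 0.522824; PV = 10,000 × 0.522824 = 5,228.2435

£5,228.24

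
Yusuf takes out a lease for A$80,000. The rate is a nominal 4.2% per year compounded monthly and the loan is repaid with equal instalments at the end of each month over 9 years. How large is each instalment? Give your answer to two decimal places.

With 12 periods per year: i = 0.0035, n = 108.
Annuity-PV factor = 89.804893; PMT = 80000 / 89.804893 = 890.8201

A$890.82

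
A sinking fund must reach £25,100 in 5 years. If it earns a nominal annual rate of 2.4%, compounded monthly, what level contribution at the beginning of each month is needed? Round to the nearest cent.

With 12 periods per year: i = 0.002, n = 60.
FV-annuity factor × (1+i) = 63.808232; PMT = 25100 / 63.808232 = 393.3662

£393.37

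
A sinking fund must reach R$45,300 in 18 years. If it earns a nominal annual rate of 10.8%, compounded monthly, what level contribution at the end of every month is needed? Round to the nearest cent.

R$68.80

Periodic rate i = 0.108/12 = 0.009; n = 18 × 12 = 216 periods.
PMT = 45300 / ( [(1+0.009)^216 − 1] / 0.009 ) = 45300 / 658.461136 = 68.7968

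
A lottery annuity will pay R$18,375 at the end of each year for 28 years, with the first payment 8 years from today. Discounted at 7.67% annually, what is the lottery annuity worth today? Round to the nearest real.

R$124,778

Value one period before first payment (t=7): 18375 × [1 − (1+0.0767)^(−28)] / 0.0767 = 18375 × 11.391344 = 209,315.9462
PV₀ = 209,315.9462 / (1+0.0767)^7 = 209,315.9462 / 1.677502 = 124,778.3746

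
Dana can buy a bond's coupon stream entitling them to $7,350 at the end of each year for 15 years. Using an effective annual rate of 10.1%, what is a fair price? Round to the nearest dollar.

$55,587

Annuity factor a(15|0.101) = 7.562859; PV = 7350 × 7.562859 = 55,587.0143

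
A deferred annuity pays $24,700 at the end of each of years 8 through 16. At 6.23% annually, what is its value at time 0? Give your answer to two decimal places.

PV at t=7 (ordinary 9-year annuity): 24700 × a(9|0.0623) = 24700 × 6.734124 = 166,332.8519
Discount back 7 years: 166,332.8519 × (1+0.0623)^(−7) = 166,332.8519 × 0.655043 = 108,955.1502

$108,955.15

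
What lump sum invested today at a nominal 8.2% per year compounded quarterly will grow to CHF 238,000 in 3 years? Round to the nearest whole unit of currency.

i = 0.082/4 = 0.0205 per quarter; n = 3·4 = 12.
PV = 238,000 / (1 + 0.0205)^12 = 238,000 / 1.275722 = 186,560.9946

CHF 186,561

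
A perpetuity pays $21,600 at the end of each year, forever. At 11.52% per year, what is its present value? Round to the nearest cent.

PV = PMT / i = 21600 / 0.1152 = 187,500.0000

$187,500.00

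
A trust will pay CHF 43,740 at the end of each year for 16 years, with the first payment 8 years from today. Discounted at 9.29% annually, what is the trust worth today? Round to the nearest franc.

CHF 191,788

Value one period before first payment (t=7): 43740 × [1 − (1+0.0929)^(−16)] / 0.0929 = 43740 × 8.165914 = 357,177.0663
PV₀ = 357,177.0663 / (1+0.0929)^7 = 357,177.0663 / 1.862357 = 191,787.6263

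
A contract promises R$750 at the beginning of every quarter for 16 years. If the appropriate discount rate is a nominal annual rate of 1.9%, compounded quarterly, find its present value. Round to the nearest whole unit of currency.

R$41,503

i = 0.019/4 = 0.00475 per quarter; n = 16·4 = 64.
PV = PMT · [1 − (1+i)^(−n)] / i × (1+i) = 750 · 55.336953 = 41,502.7145
(Beginning-of-period payments → annuity-due factor ×(1+i).)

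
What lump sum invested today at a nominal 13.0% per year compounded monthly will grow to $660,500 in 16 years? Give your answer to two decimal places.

$83,444.61

Periodic rate i = 0.13/12 = 0.0108333; n = 16 × 12 = 192 periods.
Discount factor = (1+0.0108333)^(−192) = 0.126336; PV = 660,500 × 0.126336 = 83,444.6114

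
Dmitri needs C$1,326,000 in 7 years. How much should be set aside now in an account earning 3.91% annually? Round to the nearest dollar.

C$1,013,776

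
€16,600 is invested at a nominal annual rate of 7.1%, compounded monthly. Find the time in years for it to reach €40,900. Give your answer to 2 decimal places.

Periodic rate i = 0.071/12 = 0.00591667.
n = ln(40900/16600) / ln(1+0.00591667) = ln(2.46386) / 0.005899 = 152.8550 months
= 152.8550/12 years

12.74 years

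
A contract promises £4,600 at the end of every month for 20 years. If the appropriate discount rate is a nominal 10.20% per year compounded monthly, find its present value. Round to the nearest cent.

£470,198.71

Periodic rate i = 0.102/12 = 0.0085; n = 20 × 12 = 240 periods.
Annuity factor a(240|0.0085) = 102.217111; PV = 4600 × 102.217111 = 470,198.7098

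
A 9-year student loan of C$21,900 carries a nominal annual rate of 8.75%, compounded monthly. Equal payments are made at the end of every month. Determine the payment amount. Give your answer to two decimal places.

With 12 periods per year: i = 0.00729167, n = 108.
PMT = 21900 / ( [1 − (1+0.00729167)^(−108)] / 0.00729167 ) = 21900 / 74.566949 = 293.6958

C$293.70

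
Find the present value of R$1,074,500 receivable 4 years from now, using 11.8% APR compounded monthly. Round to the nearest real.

R$671,770

Periodic rate i = 0.118/12 = 0.00983333; n = 4 × 12 = 48 periods.
PV = FV·(1+i)^(−n) = 1,074,500 × 0.625193 = 671,770.1752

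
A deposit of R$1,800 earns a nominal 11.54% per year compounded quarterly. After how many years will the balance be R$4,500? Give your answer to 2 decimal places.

8.05 years

Periodic rate i = 0.1154/4 = 0.02885.
n = ln(4500/1800) / ln(1+0.02885) = ln(2.50000) / 0.028442 = 32.2165 quarters
= 32.2165/4 years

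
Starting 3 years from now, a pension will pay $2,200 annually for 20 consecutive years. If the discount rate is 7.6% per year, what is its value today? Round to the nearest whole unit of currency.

$19,225

Value one period before first payment (t=2): 2200 × [1 − (1+0.076)^(−20)] / 0.076 = 2200 × 10.117423 = 22,258.3304
Discount back 2 years: 22,258.3304 × (1+0.076)^(−2) = 22,258.3304 × 0.863725 = 19,225.0750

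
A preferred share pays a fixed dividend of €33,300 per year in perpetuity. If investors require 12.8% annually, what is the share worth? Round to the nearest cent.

PV = PMT / i = 33300 / 0.128 = 260,156.2500

€260,156.25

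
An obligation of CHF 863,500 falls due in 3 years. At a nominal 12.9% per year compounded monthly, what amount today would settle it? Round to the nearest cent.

CHF 587,607.52

With 12 periods per year: i = 0.01075, n = 36.
PV = 863,500 / (1 + 0.01075)^36 = 863,500 / 1.469518 = 587,607.5154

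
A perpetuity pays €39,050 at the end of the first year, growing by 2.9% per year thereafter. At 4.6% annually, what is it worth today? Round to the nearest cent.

€2,297,058.82

PV = D₁/(r − g) = 39050/(0.046 − 0.029) = 2,297,058.8235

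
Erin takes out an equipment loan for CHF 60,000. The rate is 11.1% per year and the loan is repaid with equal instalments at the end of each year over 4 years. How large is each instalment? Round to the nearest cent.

CHF 19,380.89

Annuity-PV factor = 3.095833; PMT = 60000 / 3.095833 = 19,380.8886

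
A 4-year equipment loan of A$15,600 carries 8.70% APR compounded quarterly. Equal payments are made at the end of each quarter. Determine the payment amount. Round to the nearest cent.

A$1,164.93

With 4 periods per year: i = 0.02175, n = 16.
Annuity-PV factor = 13.391361; PMT = 15600 / 13.391361 = 1,164.9301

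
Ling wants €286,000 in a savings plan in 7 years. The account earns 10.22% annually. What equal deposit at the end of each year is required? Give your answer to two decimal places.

€29,942.94

FV-annuity factor = 9.551501; PMT = 286000 / 9.551501 = 29,942.9385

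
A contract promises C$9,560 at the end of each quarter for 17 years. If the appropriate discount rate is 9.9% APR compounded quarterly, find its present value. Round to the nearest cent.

With 4 periods per year: i = 0.02475, n = 68.
PV = PMT · [1 − (1+i)^(−n)] / i = 9560 · 32.740918 = 313,003.1763

C$313,003.18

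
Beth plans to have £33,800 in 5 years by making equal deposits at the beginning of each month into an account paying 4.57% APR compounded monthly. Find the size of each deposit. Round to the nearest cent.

Periodic rate i = 0.0457/12 = 0.00380833; n = 5 × 12 = 60 periods.
FV-annuity factor × (1+i) = 67.521349; PMT = 33800 / 67.521349 = 500.5824

£500.58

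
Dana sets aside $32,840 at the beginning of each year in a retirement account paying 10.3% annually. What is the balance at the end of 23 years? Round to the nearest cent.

FV = PMT · [(1+i)^n − 1] / i × (1+i) = 32840 · 91.379351 = 3,000,897.8881
(Beginning-of-period payments → annuity-due factor ×(1+i).)

$3,000,897.89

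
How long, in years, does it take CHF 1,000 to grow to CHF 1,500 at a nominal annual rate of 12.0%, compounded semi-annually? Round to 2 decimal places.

3.48 years

Periodic rate i = 0.12/2 = 0.06.
n = ln(1500/1000) / ln(1+0.06) = ln(1.50000) / 0.058269 = 6.9585 half-years
= 6.9585/2 years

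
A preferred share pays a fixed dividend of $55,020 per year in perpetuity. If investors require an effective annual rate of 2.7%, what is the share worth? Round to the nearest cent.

$2,037,777.78

PV = C/r = 55020/0.027 = 2,037,777.7778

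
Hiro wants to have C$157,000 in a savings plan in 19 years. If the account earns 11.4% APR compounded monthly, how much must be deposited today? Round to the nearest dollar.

Periodic rate i = 0.114/12 = 0.0095; n = 19 × 12 = 228 periods.
PV = 157,000 / (1 + 0.0095)^228 = 157,000 / 8.634590 = 18,182.6821

C$18,183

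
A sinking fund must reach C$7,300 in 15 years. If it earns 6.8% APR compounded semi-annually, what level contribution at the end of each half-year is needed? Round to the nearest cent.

C$143.75

With 2 periods per year: i = 0.034, n = 30.
FV-annuity factor = 50.781380; PMT = 7300 / 50.781380 = 143.7535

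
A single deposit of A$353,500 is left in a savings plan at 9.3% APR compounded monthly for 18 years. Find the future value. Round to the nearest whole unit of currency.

A$1,873,250

Periodic rate i = 0.093/12 = 0.00775; n = 18 × 12 = 216 periods.
FV = 353,500 × (1 + 0.00775)^216 = 1,873,249.7890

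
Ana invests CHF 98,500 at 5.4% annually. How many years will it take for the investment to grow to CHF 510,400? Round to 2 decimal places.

(1+i)^n = 510400/98500 = 5.18173, so n = ln 5.18173 / ln 1.054 = 31.2809 years

31.28 years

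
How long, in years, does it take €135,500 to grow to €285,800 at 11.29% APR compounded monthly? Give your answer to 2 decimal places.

6.64 years

Periodic rate i = 0.1129/12 = 0.00940833.
n = ln(285800/135500) / ln(1+0.00940833) = ln(2.10923) / 0.009364 = 79.6981 months
= 79.6981/12 years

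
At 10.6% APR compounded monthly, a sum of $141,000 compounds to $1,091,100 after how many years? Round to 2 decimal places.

19.39 years

Periodic rate i = 0.106/12 = 0.00883333.
n = ln(1.0911e+06/141000) / ln(1+0.00883333) = ln(7.73830) / 0.008795 = 232.6648 months
= 232.6648/12 years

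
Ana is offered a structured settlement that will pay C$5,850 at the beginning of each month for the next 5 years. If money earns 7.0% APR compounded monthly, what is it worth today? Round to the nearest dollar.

With 12 periods per year: i = 0.00583333, n = 60.
PV = 5850 × [1 − (1+0.00583333)^(−60)] / 0.00583333 × (1+i) = 5850 × 50.796588 = 297,160.0425
(Beginning-of-period payments → annuity-due factor ×(1+i).)

C$297,160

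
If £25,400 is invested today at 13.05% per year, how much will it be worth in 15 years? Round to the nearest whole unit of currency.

FV = 25,400 × (1 + 0.1305)^15 = 159,916.1100

£159,916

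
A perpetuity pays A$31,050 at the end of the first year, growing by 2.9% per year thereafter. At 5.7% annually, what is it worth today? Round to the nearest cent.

A$1,108,928.57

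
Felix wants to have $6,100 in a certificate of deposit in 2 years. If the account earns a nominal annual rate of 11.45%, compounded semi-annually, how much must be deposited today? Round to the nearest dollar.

With 2 periods per year: i = 0.05725, n = 4.
PV = FV·(1+i)^(−n) = 6,100 × 0.800367 = 4,882.2393

$4,882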